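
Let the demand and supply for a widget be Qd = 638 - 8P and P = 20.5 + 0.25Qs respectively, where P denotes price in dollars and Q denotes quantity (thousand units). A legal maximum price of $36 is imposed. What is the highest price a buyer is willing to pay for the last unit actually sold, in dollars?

Rearranging supply gives Qs = 4P - 82. Setting quantity demanded equal to quantity supplied, 638 - 8P = 4P - 82, gives P* = 60 and Q* = 158.
Because the ceiling (36) lies below the market-clearing price, it is binding.
At P = 36: Qd = 638 - 8·36 = 350 and Qs = 4·36 - 82 = 62.
Only 62 units reach the market. On the demand curve, the marginal buyer's willingness to pay at Q = 62 is (638 - 62)/8 = 72.

72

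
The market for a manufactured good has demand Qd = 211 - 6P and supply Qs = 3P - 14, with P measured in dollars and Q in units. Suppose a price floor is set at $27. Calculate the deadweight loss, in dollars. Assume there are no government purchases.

Without the control the market clears where 211 - 6P = 3P - 14, i.e. P* = 25 and Q* = 61.
Since 27 > 25, the floor is binding.
At P = 27: Qd = 211 - 6·27 = 49 and Qs = 3·27 - 14 = 67.
Quantity traded falls to 49. At Q = 49 the demand price is (211 - 49)/6 = 27 and the supply price is (14 + 49)/3 = 21.
Deadweight loss = ½ · (27 - 21) · (61 - 49) = ½ · 6 · 12 = 36.

36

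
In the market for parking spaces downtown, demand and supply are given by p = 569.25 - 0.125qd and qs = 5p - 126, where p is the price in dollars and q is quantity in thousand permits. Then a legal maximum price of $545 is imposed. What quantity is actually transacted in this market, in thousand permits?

Rearranging demand gives qd = 4554 - 8p. Equilibrium: 4554 - 8p = 5p - 126, so 4680 = 13p and p* = 360, q* = 1674.
Since 545 is above p* = 360, the ceiling does not bind and the free-market outcome prevails.

1674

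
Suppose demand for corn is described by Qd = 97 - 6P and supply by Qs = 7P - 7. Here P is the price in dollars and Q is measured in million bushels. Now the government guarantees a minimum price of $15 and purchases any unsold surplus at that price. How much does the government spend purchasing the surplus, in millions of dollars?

1365

Equilibrium: 97 - 6P = 7P - 7, so 104 = 13P and P* = 8, Q* = 49.
The floor of 15 is above the equilibrium price 8, so it binds.
At P = 15: Qd = 97 - 6·15 = 7 and Qs = 7·15 - 7 = 98.
Surplus = Qs - Qd = 91.
Government expenditure = surplus × support price = 91 × 15 = 1365.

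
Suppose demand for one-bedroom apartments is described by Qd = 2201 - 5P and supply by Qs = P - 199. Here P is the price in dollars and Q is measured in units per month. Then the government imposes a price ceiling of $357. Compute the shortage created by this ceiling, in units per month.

Equilibrium: 2201 - 5P = P - 199, so 2400 = 6P and P* = 400, Q* = 201.
The ceiling of 357 is below the equilibrium price 400, so it binds.
At P = 357: Qd = 2201 - 5·357 = 416 and Qs = 357 - 199 = 158.
Shortage = Qd - Qs = 416 - 158 = 258.

258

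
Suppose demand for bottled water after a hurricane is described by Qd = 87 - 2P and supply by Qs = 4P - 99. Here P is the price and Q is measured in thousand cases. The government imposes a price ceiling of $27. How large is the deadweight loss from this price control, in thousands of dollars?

96

In a free market, 87 - 2P = 4P - 99 gives the equilibrium P* = 31, Q* = 25.
The ceiling of 27 is below the equilibrium price 31, so it binds.
At P = 27: Qd = 87 - 2·27 = 33 and Qs = 4·27 - 99 = 9.
Quantity traded falls to 9. At Q = 9 the demand price is (87 - 9)/2 = 39 and the supply price is (99 + 9)/4 = 27.
Deadweight loss = ½ · (39 - 27) · (25 - 9) = ½ · 12 · 16 = 96.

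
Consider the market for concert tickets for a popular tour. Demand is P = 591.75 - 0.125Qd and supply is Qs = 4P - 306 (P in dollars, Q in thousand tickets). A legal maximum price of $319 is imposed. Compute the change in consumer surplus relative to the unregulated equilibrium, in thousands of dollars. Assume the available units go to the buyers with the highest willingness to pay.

Rearranging demand gives Qd = 4734 - 8P. Without the control the market clears where 4734 - 8P = 4P - 306, i.e. P* = 420 and Q* = 1374.
Because the ceiling (319) lies below the market-clearing price, it is binding.
At P = 319: Qd = 4734 - 8·319 = 2182 and Qs = 4·319 - 306 = 970.
Consumer surplus without the control is ½ · (591.75 - 420) · 1374 = 117992.25.
With the ceiling, 970 units are sold at 319 (assume they go to the highest-value buyers). The demand price at Q = 970 is 470.5, so CS = ½ · [(591.75 - 319) + (470.5 - 319)] · 970 = 205761.25.
Change in consumer surplus = 205761.25 - 117992.25 = 87769.

87769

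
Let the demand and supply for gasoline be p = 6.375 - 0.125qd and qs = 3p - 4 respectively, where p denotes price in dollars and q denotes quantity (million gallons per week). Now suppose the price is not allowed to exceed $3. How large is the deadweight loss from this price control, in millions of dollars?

Rearranging demand gives qd = 51 - 8p. In a free market, 51 - 8p = 3p - 4 gives the equilibrium p* = 5, q* = 11.
The ceiling of 3 is below the equilibrium price 5, so it binds.
At p = 3: qd = 51 - 8·3 = 27 and qs = 3·3 - 4 = 5.
Quantity traded falls to 5. At q = 5 the demand price is (51 - 5)/8 = 5.75 and the supply price is (4 + 5)/3 = 3.
Deadweight loss = ½ · (5.75 - 3) · (11 - 5) = ½ · 2.75 · 6 = 8.25.

8.25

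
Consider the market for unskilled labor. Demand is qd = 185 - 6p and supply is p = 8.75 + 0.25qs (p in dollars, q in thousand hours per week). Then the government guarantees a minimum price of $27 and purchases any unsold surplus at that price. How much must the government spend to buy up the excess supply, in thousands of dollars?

1350

Rearranging supply gives qs = 4p - 35. In a free market, 185 - 6p = 4p - 35 gives the equilibrium p* = 22, q* = 53.
Because the floor (27) lies above the market-clearing price, it is binding.
At p = 27: qd = 185 - 6·27 = 23 and qs = 4·27 - 35 = 73.
Surplus = qs - qd = 50.
Government expenditure = surplus × support price = 50 × 27 = 1350.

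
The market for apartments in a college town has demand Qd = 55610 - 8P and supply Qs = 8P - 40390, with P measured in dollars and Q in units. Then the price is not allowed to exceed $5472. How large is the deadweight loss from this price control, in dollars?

Setting quantity demanded equal to quantity supplied, 55610 - 8P = 8P - 40390, gives P* = 6000 and Q* = 7610.
Because the ceiling (5472) lies below the market-clearing price, it is binding.
At P = 5472: Qd = 55610 - 8·5472 = 11834 and Qs = 8·5472 - 40390 = 3386.
Quantity traded falls to 3386. At Q = 3386 the demand price is (55610 - 3386)/8 = 6528 and the supply price is (40390 + 3386)/8 = 5472.
Deadweight loss = ½ · (6528 - 5472) · (7610 - 3386) = ½ · 1056 · 4224 = 2230272.

2230272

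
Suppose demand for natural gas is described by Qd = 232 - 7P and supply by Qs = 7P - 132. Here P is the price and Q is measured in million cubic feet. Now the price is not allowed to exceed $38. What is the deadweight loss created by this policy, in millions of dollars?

Setting quantity demanded equal to quantity supplied, 232 - 7P = 7P - 132, gives P* = 26 and Q* = 50.
The ceiling of 38 is above the equilibrium price 26, so it is not binding; the market clears at P* = 26, Q* = 50.
Since the control does not bind, no trades are prevented and deadweight loss is zero.

0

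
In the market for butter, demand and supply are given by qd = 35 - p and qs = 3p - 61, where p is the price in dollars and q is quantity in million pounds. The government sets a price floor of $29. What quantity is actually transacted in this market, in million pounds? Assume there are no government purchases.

6

Setting quantity demanded equal to quantity supplied, 35 - p = 3p - 61, gives p* = 24 and q* = 11.
The floor of 29 is above the equilibrium price 24, so it binds.
At p = 29: qd = 35 - 29 = 6 and qs = 3·29 - 61 = 26.
The quantity actually transacted is the short side, demand: 6.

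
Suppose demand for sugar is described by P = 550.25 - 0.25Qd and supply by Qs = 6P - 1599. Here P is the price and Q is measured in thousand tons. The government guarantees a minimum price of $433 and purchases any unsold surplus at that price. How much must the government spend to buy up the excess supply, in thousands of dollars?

229490

Rearranging demand gives Qd = 2201 - 4P. Setting quantity demanded equal to quantity supplied, 2201 - 4P = 6P - 1599, gives P* = 380 and Q* = 681.
Because the floor (433) lies above the market-clearing price, it is binding.
At P = 433: Qd = 2201 - 4·433 = 469 and Qs = 6·433 - 1599 = 999.
Surplus = Qs - Qd = 530.
Government expenditure = surplus × support price = 530 × 433 = 229490.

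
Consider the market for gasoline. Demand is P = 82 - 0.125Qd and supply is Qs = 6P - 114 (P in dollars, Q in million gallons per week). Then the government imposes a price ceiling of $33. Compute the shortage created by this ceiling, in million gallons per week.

308

Rearranging demand gives Qd = 656 - 8P. Equilibrium: 656 - 8P = 6P - 114, so 770 = 14P and P* = 55, Q* = 216.
Because the ceiling (33) lies below the market-clearing price, it is binding.
At P = 33: Qd = 656 - 8·33 = 392 and Qs = 6·33 - 114 = 84.
Shortage = Qd - Qs = 392 - 84 = 308.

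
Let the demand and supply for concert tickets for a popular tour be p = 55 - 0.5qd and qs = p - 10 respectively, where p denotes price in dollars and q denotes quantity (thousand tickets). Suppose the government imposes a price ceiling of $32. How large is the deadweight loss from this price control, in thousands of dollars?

Rearranging demand gives qd = 110 - 2p. Setting quantity demanded equal to quantity supplied, 110 - 2p = p - 10, gives p* = 40 and q* = 30.
Because the ceiling (32) lies below the market-clearing price, it is binding.
At p = 32: qd = 110 - 2·32 = 46 and qs = 32 - 10 = 22.
Quantity traded falls to 22. At q = 22 the demand price is (110 - 22)/2 = 44 and the supply price is 10 + 22 = 32.
Deadweight loss = ½ · (44 - 32) · (30 - 22) = ½ · 12 · 8 = 48.

48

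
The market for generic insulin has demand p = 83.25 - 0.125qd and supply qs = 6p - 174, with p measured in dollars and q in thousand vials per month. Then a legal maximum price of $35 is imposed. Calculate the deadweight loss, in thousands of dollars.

3281.25

Rearranging demand gives qd = 666 - 8p. Without the control the market clears where 666 - 8p = 6p - 174, i.e. p* = 60 and q* = 186.
The ceiling of 35 is below the equilibrium price 60, so it binds.
At p = 35: qd = 666 - 8·35 = 386 and qs = 6·35 - 174 = 36.
Quantity traded falls to 36. At q = 36 the demand price is (666 - 36)/8 = 78.75 and the supply price is (174 + 36)/6 = 35.
Deadweight loss = ½ · (78.75 - 35) · (186 - 36) = ½ · 43.75 · 150 = 3281.25.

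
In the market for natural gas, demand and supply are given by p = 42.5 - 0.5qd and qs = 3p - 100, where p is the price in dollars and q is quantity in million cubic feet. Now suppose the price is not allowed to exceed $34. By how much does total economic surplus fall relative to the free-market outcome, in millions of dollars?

Rearranging demand gives qd = 85 - 2p. Without the control the market clears where 85 - 2p = 3p - 100, i.e. p* = 37 and q* = 11.
The ceiling of 34 is below the equilibrium price 37, so it binds.
At p = 34: qd = 85 - 2·34 = 17 and qs = 3·34 - 100 = 2.
Quantity traded falls to 2. At q = 2 the demand price is (85 - 2)/2 = 41.5 and the supply price is (100 + 2)/3 = 34.
Deadweight loss = ½ · (41.5 - 34) · (11 - 2) = ½ · 7.5 · 9 = 33.75.

33.75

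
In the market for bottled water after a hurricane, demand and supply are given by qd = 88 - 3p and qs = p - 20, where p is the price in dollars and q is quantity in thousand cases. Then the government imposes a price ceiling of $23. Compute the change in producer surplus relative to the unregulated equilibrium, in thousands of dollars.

-20

Without the control the market clears where 88 - 3p = p - 20, i.e. p* = 27 and q* = 7.
Since 23 < 27, the ceiling is binding.
At p = 23: qd = 88 - 3·23 = 19 and qs = 23 - 20 = 3.
Producer surplus without the control is ½ · (27 - 20) · 7 = 24.5.
With the ceiling, producers sell 3 units at 23, so PS = ½ · (23 - 20) · 3 = 4.5.
Change in producer surplus = 4.5 - 24.5 = -20.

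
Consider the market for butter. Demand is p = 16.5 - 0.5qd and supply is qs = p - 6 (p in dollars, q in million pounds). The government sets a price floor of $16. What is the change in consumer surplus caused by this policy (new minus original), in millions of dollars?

Rearranging demand gives qd = 33 - 2p. Setting quantity demanded equal to quantity supplied, 33 - 2p = p - 6, gives p* = 13 and q* = 7.
Because the floor (16) lies above the market-clearing price, it is binding.
At p = 16: qd = 33 - 2·16 = 1 and qs = 16 - 6 = 10.
Consumer surplus without the control is ½ · (16.5 - 13) · 7 = 12.25.
With the floor, consumers buy 1 units at 16, so CS = ½ · (16.5 - 16) · 1 = 0.25.
Change in consumer surplus = 0.25 - 12.25 = -12.

-12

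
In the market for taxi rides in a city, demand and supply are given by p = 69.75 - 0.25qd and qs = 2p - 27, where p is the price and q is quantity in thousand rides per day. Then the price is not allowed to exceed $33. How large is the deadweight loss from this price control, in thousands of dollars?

Rearranging demand gives qd = 279 - 4p. Equilibrium: 279 - 4p = 2p - 27, so 306 = 6p and p* = 51, q* = 75.
The ceiling of 33 is below the equilibrium price 51, so it binds.
At p = 33: qd = 279 - 4·33 = 147 and qs = 2·33 - 27 = 39.
Quantity traded falls to 39. At q = 39 the demand price is (279 - 39)/4 = 60 and the supply price is (27 + 39)/2 = 33.
Deadweight loss = ½ · (60 - 33) · (75 - 39) = ½ · 27 · 36 = 486.

486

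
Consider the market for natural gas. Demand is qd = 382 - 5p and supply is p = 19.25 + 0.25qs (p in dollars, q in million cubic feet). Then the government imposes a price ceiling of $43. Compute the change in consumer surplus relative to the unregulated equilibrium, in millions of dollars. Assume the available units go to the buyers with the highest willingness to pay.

Rearranging supply gives qs = 4p - 77. In a free market, 382 - 5p = 4p - 77 gives the equilibrium p* = 51, q* = 127.
Since 43 < 51, the ceiling is binding.
At p = 43: qd = 382 - 5·43 = 167 and qs = 4·43 - 77 = 95.
Consumer surplus without the control is ½ · (76.4 - 51) · 127 = 1612.9.
With the ceiling, 95 units are sold at 43 (assume they go to the highest-value buyers). The demand price at q = 95 is 57.4, so CS = ½ · [(76.4 - 43) + (57.4 - 43)] · 95 = 2270.5.
Change in consumer surplus = 2270.5 - 1612.9 = 657.6.

657.6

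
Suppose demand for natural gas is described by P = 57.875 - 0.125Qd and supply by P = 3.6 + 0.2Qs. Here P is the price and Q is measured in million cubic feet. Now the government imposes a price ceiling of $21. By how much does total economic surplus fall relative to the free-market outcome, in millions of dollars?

1040

Rearranging demand gives Qd = 463 - 8P; rearranging supply gives Qs = 5P - 18. Equilibrium: 463 - 8P = 5P - 18, so 481 = 13P and P* = 37, Q* = 167.
Since 21 < 37, the ceiling is binding.
At P = 21: Qd = 463 - 8·21 = 295 and Qs = 5·21 - 18 = 87.
Quantity traded falls to 87. At Q = 87 the demand price is (463 - 87)/8 = 47 and the supply price is (18 + 87)/5 = 21.
Deadweight loss = ½ · (47 - 21) · (167 - 87) = ½ · 26 · 80 = 1040.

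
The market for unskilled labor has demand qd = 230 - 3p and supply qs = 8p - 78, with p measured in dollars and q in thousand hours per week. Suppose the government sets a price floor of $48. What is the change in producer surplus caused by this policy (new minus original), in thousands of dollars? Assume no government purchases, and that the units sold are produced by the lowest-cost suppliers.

Equilibrium: 230 - 3p = 8p - 78, so 308 = 11p and p* = 28, q* = 146.
Because the floor (48) lies above the market-clearing price, it is binding.
At p = 48: qd = 230 - 3·48 = 86 and qs = 8·48 - 78 = 306.
Producer surplus without the control is ½ · (28 - 9.75) · 146 = 1332.25.
With the floor, 86 units are sold at 48. The supply price at q = 86 is 20.5, so PS = ½ · [(48 - 9.75) + (48 - 20.5)] · 86 = 2827.25.
Change in producer surplus = 2827.25 - 1332.25 = 1495.

1495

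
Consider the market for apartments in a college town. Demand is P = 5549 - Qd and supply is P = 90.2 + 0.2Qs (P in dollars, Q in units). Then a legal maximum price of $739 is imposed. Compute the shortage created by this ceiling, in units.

Rearranging demand gives Qd = 5549 - P; rearranging supply gives Qs = 5P - 451. Setting quantity demanded equal to quantity supplied, 5549 - P = 5P - 451, gives P* = 1000 and Q* = 4549.
Since 739 < 1000, the ceiling is binding.
At P = 739: Qd = 5549 - 739 = 4810 and Qs = 5·739 - 451 = 3244.
Shortage = Qd - Qs = 4810 - 3244 = 1566.

1566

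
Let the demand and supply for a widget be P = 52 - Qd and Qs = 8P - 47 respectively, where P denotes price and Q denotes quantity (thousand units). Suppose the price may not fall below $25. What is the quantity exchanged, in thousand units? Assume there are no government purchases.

Rearranging demand gives Qd = 52 - P. Without the control the market clears where 52 - P = 8P - 47, i.e. P* = 11 and Q* = 41.
Since 25 > 11, the floor is binding.
At P = 25: Qd = 52 - 25 = 27 and Qs = 8·25 - 47 = 153.
The quantity actually transacted is the short side, demand: 27.

27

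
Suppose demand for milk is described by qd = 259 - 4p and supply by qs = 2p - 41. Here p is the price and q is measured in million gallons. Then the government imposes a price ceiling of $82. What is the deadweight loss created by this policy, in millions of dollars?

In a free market, 259 - 4p = 2p - 41 gives the equilibrium p* = 50, q* = 59.
Since 82 is above p* = 50, the ceiling does not bind and the free-market outcome prevails.
Since the control does not bind, no trades are prevented and deadweight loss is zero.

0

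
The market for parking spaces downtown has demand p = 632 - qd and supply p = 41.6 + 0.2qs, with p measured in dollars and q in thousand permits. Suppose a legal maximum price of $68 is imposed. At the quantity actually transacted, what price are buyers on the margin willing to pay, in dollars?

Rearranging demand gives qd = 632 - p; rearranging supply gives qs = 5p - 208. Setting quantity demanded equal to quantity supplied, 632 - p = 5p - 208, gives p* = 140 and q* = 492.
Because the ceiling (68) lies below the market-clearing price, it is binding.
At p = 68: qd = 632 - 68 = 564 and qs = 5·68 - 208 = 132.
Only 132 units reach the market. On the demand curve, the marginal buyer's willingness to pay at q = 132 is (632 - 132) = 500.

500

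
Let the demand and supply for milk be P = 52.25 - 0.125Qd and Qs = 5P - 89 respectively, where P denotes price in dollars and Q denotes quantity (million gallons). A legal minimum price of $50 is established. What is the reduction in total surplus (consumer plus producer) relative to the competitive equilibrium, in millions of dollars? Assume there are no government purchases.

1258.4

Rearranging demand gives Qd = 418 - 8P. Setting quantity demanded equal to quantity supplied, 418 - 8P = 5P - 89, gives P* = 39 and Q* = 106.
Because the floor (50) lies above the market-clearing price, it is binding.
At P = 50: Qd = 418 - 8·50 = 18 and Qs = 5·50 - 89 = 161.
Quantity traded falls to 18. At Q = 18 the demand price is (418 - 18)/8 = 50 and the supply price is (89 + 18)/5 = 21.4.
Deadweight loss = ½ · (50 - 21.4) · (106 - 18) = ½ · 28.6 · 88 = 1258.4.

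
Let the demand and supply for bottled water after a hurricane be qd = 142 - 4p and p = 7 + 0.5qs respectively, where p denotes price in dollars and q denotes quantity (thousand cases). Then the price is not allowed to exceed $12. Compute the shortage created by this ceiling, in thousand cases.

Rearranging supply gives qs = 2p - 14. In a free market, 142 - 4p = 2p - 14 gives the equilibrium p* = 26, q* = 38.
Because the ceiling (12) lies below the market-clearing price, it is binding.
At p = 12: qd = 142 - 4·12 = 94 and qs = 2·12 - 14 = 10.
Shortage = qd - qs = 94 - 10 = 84.

84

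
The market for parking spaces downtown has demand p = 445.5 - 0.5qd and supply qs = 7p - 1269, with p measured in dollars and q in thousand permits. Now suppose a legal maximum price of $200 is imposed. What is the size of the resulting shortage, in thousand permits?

360

Rearranging demand gives qd = 891 - 2p. Without the control the market clears where 891 - 2p = 7p - 1269, i.e. p* = 240 and q* = 411.
Since 200 < 240, the ceiling is binding.
At p = 200: qd = 891 - 2·200 = 491 and qs = 7·200 - 1269 = 131.
Shortage = qd - qs = 491 - 131 = 360.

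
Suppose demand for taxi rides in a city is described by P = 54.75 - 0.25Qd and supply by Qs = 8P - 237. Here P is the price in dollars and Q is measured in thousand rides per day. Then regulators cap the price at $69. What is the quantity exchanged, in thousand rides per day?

67

Rearranging demand gives Qd = 219 - 4P. Without the control the market clears where 219 - 4P = 8P - 237, i.e. P* = 38 and Q* = 67.
The ceiling of 69 is above the equilibrium price 38, so it is not binding; the market clears at P* = 38, Q* = 67.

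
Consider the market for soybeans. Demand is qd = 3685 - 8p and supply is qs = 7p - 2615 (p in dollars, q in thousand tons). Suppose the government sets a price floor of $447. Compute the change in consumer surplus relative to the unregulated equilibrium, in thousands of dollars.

-5859

Setting quantity demanded equal to quantity supplied, 3685 - 8p = 7p - 2615, gives p* = 420 and q* = 325.
Since 447 > 420, the floor is binding.
At p = 447: qd = 3685 - 8·447 = 109 and qs = 7·447 - 2615 = 514.
Consumer surplus without the control is ½ · (460.625 - 420) · 325 = 6601.5625.
With the floor, consumers buy 109 units at 447, so CS = ½ · (460.625 - 447) · 109 = 742.5625.
Change in consumer surplus = 742.5625 - 6601.5625 = -5859.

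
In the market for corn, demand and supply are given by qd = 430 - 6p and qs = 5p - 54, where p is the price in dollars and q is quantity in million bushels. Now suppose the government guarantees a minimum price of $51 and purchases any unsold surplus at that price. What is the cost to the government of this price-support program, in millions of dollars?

3927

Equilibrium: 430 - 6p = 5p - 54, so 484 = 11p and p* = 44, q* = 166.
Because the floor (51) lies above the market-clearing price, it is binding.
At p = 51: qd = 430 - 6·51 = 124 and qs = 5·51 - 54 = 201.
Surplus = qs - qd = 77.
Government expenditure = surplus × support price = 77 × 51 = 3927.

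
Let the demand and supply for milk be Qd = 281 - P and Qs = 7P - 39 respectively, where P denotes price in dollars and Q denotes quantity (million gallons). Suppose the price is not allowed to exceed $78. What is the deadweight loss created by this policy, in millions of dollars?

Equilibrium: 281 - P = 7P - 39, so 320 = 8P and P* = 40, Q* = 241.
The ceiling of 78 is above the equilibrium price 40, so it is not binding; the market clears at P* = 40, Q* = 241.
Since the control does not bind, no trades are prevented and deadweight loss is zero.

0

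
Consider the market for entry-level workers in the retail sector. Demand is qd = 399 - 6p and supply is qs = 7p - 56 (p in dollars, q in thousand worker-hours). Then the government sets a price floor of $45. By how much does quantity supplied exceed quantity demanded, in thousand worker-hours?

Equilibrium: 399 - 6p = 7p - 56, so 455 = 13p and p* = 35, q* = 189.
The floor of 45 is above the equilibrium price 35, so it binds.
At p = 45: qd = 399 - 6·45 = 129 and qs = 7·45 - 56 = 259.
Surplus = qs - qd = 259 - 129 = 130.

130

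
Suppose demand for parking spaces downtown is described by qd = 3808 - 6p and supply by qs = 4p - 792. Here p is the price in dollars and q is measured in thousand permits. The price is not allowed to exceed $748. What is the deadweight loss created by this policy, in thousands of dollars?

Setting quantity demanded equal to quantity supplied, 3808 - 6p = 4p - 792, gives p* = 460 and q* = 1048.
The ceiling of 748 is above the equilibrium price 460, so it is not binding; the market clears at p* = 460, q* = 1048.
Since the control does not bind, no trades are prevented and deadweight loss is zero.

0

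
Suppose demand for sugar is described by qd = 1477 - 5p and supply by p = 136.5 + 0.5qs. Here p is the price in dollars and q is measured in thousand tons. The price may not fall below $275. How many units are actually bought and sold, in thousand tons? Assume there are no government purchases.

Rearranging supply gives qs = 2p - 273. Equilibrium: 1477 - 5p = 2p - 273, so 1750 = 7p and p* = 250, q* = 227.
Because the floor (275) lies above the market-clearing price, it is binding.
At p = 275: qd = 1477 - 5·275 = 102 and qs = 2·275 - 273 = 277.
The quantity actually transacted is the short side, demand: 102.

102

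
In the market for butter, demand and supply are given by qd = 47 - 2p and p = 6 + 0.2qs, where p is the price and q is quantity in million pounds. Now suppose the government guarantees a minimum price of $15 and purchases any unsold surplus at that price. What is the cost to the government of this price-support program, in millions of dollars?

Rearranging supply gives qs = 5p - 30. In a free market, 47 - 2p = 5p - 30 gives the equilibrium p* = 11, q* = 25.
Because the floor (15) lies above the market-clearing price, it is binding.
At p = 15: qd = 47 - 2·15 = 17 and qs = 5·15 - 30 = 45.
Surplus = qs - qd = 28.
Government expenditure = surplus × support price = 28 × 15 = 420.

420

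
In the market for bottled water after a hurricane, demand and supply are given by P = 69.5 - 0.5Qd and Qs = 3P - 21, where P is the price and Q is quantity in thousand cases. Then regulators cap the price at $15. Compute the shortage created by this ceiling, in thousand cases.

Rearranging demand gives Qd = 139 - 2P. In a free market, 139 - 2P = 3P - 21 gives the equilibrium P* = 32, Q* = 75.
Because the ceiling (15) lies below the market-clearing price, it is binding.
At P = 15: Qd = 139 - 2·15 = 109 and Qs = 3·15 - 21 = 24.
Shortage = Qd - Qs = 109 - 24 = 85.

85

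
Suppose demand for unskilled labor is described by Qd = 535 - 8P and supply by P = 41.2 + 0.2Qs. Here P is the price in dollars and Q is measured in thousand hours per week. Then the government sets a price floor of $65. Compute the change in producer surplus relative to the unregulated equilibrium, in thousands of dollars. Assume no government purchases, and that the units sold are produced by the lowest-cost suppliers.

-289.6

Rearranging supply gives Qs = 5P - 206. Setting quantity demanded equal to quantity supplied, 535 - 8P = 5P - 206, gives P* = 57 and Q* = 79.
The floor of 65 is above the equilibrium price 57, so it binds.
At P = 65: Qd = 535 - 8·65 = 15 and Qs = 5·65 - 206 = 119.
Producer surplus without the control is ½ · (57 - 41.2) · 79 = 624.1.
With the floor, 15 units are sold at 65. The supply price at Q = 15 is 44.2, so PS = ½ · [(65 - 41.2) + (65 - 44.2)] · 15 = 334.5.
Change in producer surplus = 334.5 - 624.1 = -289.6.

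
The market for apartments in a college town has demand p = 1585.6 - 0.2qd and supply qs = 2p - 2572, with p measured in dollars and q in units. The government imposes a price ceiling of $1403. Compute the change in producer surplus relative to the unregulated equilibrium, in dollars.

-32107

Rearranging demand gives qd = 7928 - 5p. Setting quantity demanded equal to quantity supplied, 7928 - 5p = 2p - 2572, gives p* = 1500 and q* = 428.
The ceiling of 1403 is below the equilibrium price 1500, so it binds.
At p = 1403: qd = 7928 - 5·1403 = 913 and qs = 2·1403 - 2572 = 234.
Producer surplus without the control is ½ · (1500 - 1286) · 428 = 45796.
With the ceiling, producers sell 234 units at 1403, so PS = ½ · (1403 - 1286) · 234 = 13689.
Change in producer surplus = 13689 - 45796 = -32107.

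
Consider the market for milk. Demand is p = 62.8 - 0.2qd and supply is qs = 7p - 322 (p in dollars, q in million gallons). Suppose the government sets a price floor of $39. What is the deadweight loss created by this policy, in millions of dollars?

0

Rearranging demand gives qd = 314 - 5p. In a free market, 314 - 5p = 7p - 322 gives the equilibrium p* = 53, q* = 49.
The floor of 39 is below the equilibrium price 53, so it is not binding; the market clears at p* = 53, q* = 49.
Since the control does not bind, no trades are prevented and deadweight loss is zero.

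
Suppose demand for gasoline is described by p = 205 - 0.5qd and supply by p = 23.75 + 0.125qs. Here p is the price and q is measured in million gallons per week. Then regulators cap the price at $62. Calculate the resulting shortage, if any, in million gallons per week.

Rearranging demand gives qd = 410 - 2p; rearranging supply gives qs = 8p - 190. Equilibrium: 410 - 2p = 8p - 190, so 600 = 10p and p* = 60, q* = 290.
The ceiling of 62 is above the equilibrium price 60, so it is not binding; the market clears at p* = 60, q* = 290.
Since the control does not bind, there is no shortage.

0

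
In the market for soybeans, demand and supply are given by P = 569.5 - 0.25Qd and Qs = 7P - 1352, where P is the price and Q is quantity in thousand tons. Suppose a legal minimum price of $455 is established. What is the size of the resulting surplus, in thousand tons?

1375

Rearranging demand gives Qd = 2278 - 4P. Without the control the market clears where 2278 - 4P = 7P - 1352, i.e. P* = 330 and Q* = 958.
Because the floor (455) lies above the market-clearing price, it is binding.
At P = 455: Qd = 2278 - 4·455 = 458 and Qs = 7·455 - 1352 = 1833.
Surplus = Qs - Qd = 1833 - 458 = 1375.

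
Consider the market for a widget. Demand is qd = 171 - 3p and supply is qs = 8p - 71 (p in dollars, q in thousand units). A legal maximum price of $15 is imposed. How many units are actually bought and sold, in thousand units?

49

Setting quantity demanded equal to quantity supplied, 171 - 3p = 8p - 71, gives p* = 22 and q* = 105.
Since 15 < 22, the ceiling is binding.
At p = 15: qd = 171 - 3·15 = 126 and qs = 8·15 - 71 = 49.
The quantity actually transacted is the short side, supply: 49.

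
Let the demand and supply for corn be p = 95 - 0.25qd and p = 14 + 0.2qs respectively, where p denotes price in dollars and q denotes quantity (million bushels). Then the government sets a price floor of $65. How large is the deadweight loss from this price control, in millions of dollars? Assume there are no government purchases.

Rearranging demand gives qd = 380 - 4p; rearranging supply gives qs = 5p - 70. Without the control the market clears where 380 - 4p = 5p - 70, i.e. p* = 50 and q* = 180.
Since 65 > 50, the floor is binding.
At p = 65: qd = 380 - 4·65 = 120 and qs = 5·65 - 70 = 255.
Quantity traded falls to 120. At q = 120 the demand price is (380 - 120)/4 = 65 and the supply price is (70 + 120)/5 = 38.
Deadweight loss = ½ · (65 - 38) · (180 - 120) = ½ · 27 · 60 = 810.

810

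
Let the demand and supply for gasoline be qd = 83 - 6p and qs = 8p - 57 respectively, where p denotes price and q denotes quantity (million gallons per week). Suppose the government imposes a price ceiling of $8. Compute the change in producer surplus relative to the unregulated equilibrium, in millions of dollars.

-30

In a free market, 83 - 6p = 8p - 57 gives the equilibrium p* = 10, q* = 23.
Since 8 < 10, the ceiling is binding.
At p = 8: qd = 83 - 6·8 = 35 and qs = 8·8 - 57 = 7.
Producer surplus without the control is ½ · (10 - 7.125) · 23 = 33.0625.
With the ceiling, producers sell 7 units at 8, so PS = ½ · (8 - 7.125) · 7 = 3.0625.
Change in producer surplus = 3.0625 - 33.0625 = -30.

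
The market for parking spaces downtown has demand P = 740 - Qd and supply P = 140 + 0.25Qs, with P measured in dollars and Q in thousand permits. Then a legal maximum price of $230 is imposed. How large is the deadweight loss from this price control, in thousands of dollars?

Rearranging demand gives Qd = 740 - P; rearranging supply gives Qs = 4P - 560. Setting quantity demanded equal to quantity supplied, 740 - P = 4P - 560, gives P* = 260 and Q* = 480.
Since 230 < 260, the ceiling is binding.
At P = 230: Qd = 740 - 230 = 510 and Qs = 4·230 - 560 = 360.
Quantity traded falls to 360. At Q = 360 the demand price is 740 - 360 = 380 and the supply price is (560 + 360)/4 = 230.
Deadweight loss = ½ · (380 - 230) · (480 - 360) = ½ · 150 · 120 = 9000.

9000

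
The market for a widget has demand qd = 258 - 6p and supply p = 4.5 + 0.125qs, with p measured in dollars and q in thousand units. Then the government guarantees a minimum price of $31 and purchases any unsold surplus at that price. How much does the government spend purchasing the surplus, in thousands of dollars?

Rearranging supply gives qs = 8p - 36. Equilibrium: 258 - 6p = 8p - 36, so 294 = 14p and p* = 21, q* = 132.
Because the floor (31) lies above the market-clearing price, it is binding.
At p = 31: qd = 258 - 6·31 = 72 and qs = 8·31 - 36 = 212.
Surplus = qs - qd = 140.
Government expenditure = surplus × support price = 140 × 31 = 4340.

4340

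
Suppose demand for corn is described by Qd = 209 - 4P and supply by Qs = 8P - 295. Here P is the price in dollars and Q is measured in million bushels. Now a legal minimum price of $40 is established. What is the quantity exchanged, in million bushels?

41

Equilibrium: 209 - 4P = 8P - 295, so 504 = 12P and P* = 42, Q* = 41.
Since 40 is below P* = 42, the floor does not bind and the free-market outcome prevails.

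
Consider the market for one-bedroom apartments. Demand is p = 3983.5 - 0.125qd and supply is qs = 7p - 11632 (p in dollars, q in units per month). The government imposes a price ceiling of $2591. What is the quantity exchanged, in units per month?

6505

Rearranging demand gives qd = 31868 - 8p. Without the control the market clears where 31868 - 8p = 7p - 11632, i.e. p* = 2900 and q* = 8668.
The ceiling of 2591 is below the equilibrium price 2900, so it binds.
At p = 2591: qd = 31868 - 8·2591 = 11140 and qs = 7·2591 - 11632 = 6505.
The quantity actually transacted is the short side, supply: 6505.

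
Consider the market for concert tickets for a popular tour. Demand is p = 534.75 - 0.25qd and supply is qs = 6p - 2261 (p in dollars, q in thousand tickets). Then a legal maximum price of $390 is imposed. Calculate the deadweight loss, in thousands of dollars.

Rearranging demand gives qd = 2139 - 4p. Equilibrium: 2139 - 4p = 6p - 2261, so 4400 = 10p and p* = 440, q* = 379.
The ceiling of 390 is below the equilibrium price 440, so it binds.
At p = 390: qd = 2139 - 4·390 = 579 and qs = 6·390 - 2261 = 79.
Quantity traded falls to 79. At q = 79 the demand price is (2139 - 79)/4 = 515 and the supply price is (2261 + 79)/6 = 390.
Deadweight loss = ½ · (515 - 390) · (379 - 79) = ½ · 125 · 300 = 18750.

18750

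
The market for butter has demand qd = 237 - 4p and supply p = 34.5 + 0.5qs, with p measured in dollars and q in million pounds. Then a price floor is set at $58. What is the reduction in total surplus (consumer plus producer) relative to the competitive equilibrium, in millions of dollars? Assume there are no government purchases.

294

Rearranging supply gives qs = 2p - 69. Equilibrium: 237 - 4p = 2p - 69, so 306 = 6p and p* = 51, q* = 33.
Since 58 > 51, the floor is binding.
At p = 58: qd = 237 - 4·58 = 5 and qs = 2·58 - 69 = 47.
Quantity traded falls to 5. At q = 5 the demand price is (237 - 5)/4 = 58 and the supply price is (69 + 5)/2 = 37.
Deadweight loss = ½ · (58 - 37) · (33 - 5) = ½ · 21 · 28 = 294.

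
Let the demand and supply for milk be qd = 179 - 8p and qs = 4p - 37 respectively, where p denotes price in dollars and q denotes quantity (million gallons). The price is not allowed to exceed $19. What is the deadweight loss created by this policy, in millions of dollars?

Equilibrium: 179 - 8p = 4p - 37, so 216 = 12p and p* = 18, q* = 35.
The ceiling of 19 is above the equilibrium price 18, so it is not binding; the market clears at p* = 18, q* = 35.
Since the control does not bind, no trades are prevented and deadweight loss is zero.

0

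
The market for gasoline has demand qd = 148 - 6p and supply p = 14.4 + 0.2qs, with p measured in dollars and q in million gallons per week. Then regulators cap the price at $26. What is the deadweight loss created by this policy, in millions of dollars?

0

Rearranging supply gives qs = 5p - 72. Equilibrium: 148 - 6p = 5p - 72, so 220 = 11p and p* = 20, q* = 28.
The ceiling of 26 is above the equilibrium price 20, so it is not binding; the market clears at p* = 20, q* = 28.
Since the control does not bind, no trades are prevented and deadweight loss is zero.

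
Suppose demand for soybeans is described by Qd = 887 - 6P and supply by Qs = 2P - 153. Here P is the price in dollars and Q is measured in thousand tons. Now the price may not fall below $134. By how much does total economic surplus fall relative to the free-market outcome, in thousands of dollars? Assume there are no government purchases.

192

In a free market, 887 - 6P = 2P - 153 gives the equilibrium P* = 130, Q* = 107.
The floor of 134 is above the equilibrium price 130, so it binds.
At P = 134: Qd = 887 - 6·134 = 83 and Qs = 2·134 - 153 = 115.
Quantity traded falls to 83. At Q = 83 the demand price is (887 - 83)/6 = 134 and the supply price is (153 + 83)/2 = 118.
Deadweight loss = ½ · (134 - 118) · (107 - 83) = ½ · 16 · 24 = 192.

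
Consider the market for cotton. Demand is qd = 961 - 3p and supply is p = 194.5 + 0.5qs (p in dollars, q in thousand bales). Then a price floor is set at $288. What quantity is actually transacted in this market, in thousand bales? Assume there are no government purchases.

97

Rearranging supply gives qs = 2p - 389. Setting quantity demanded equal to quantity supplied, 961 - 3p = 2p - 389, gives p* = 270 and q* = 151.
Because the floor (288) lies above the market-clearing price, it is binding.
At p = 288: qd = 961 - 3·288 = 97 and qs = 2·288 - 389 = 187.
The quantity actually transacted is the short side, demand: 97.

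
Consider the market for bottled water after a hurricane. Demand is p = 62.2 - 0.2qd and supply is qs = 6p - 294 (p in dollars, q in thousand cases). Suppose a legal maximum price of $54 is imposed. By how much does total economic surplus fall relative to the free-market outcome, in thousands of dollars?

Rearranging demand gives qd = 311 - 5p. Without the control the market clears where 311 - 5p = 6p - 294, i.e. p* = 55 and q* = 36.
Because the ceiling (54) lies below the market-clearing price, it is binding.
At p = 54: qd = 311 - 5·54 = 41 and qs = 6·54 - 294 = 30.
Quantity traded falls to 30. At q = 30 the demand price is (311 - 30)/5 = 56.2 and the supply price is (294 + 30)/6 = 54.
Deadweight loss = ½ · (56.2 - 54) · (36 - 30) = ½ · 2.2 · 6 = 6.6.

6.6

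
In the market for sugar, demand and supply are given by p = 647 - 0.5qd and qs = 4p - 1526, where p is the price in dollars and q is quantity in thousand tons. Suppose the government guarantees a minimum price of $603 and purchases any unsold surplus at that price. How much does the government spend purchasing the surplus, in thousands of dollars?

481194

Rearranging demand gives qd = 1294 - 2p. Equilibrium: 1294 - 2p = 4p - 1526, so 2820 = 6p and p* = 470, q* = 354.
Because the floor (603) lies above the market-clearing price, it is binding.
At p = 603: qd = 1294 - 2·603 = 88 and qs = 4·603 - 1526 = 886.
Surplus = qs - qd = 798.
Government expenditure = surplus × support price = 798 × 603 = 481194.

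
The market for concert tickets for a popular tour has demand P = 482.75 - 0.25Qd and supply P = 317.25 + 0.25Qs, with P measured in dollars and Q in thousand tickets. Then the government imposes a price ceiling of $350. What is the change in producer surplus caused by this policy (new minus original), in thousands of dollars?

-11550

Rearranging demand gives Qd = 1931 - 4P; rearranging supply gives Qs = 4P - 1269. Setting quantity demanded equal to quantity supplied, 1931 - 4P = 4P - 1269, gives P* = 400 and Q* = 331.
Because the ceiling (350) lies below the market-clearing price, it is binding.
At P = 350: Qd = 1931 - 4·350 = 531 and Qs = 4·350 - 1269 = 131.
Producer surplus without the control is ½ · (400 - 317.25) · 331 = 13695.125.
With the ceiling, producers sell 131 units at 350, so PS = ½ · (350 - 317.25) · 131 = 2145.125.
Change in producer surplus = 2145.125 - 13695.125 = -11550.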